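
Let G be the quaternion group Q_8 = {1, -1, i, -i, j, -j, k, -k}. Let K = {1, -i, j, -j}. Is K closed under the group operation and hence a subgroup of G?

No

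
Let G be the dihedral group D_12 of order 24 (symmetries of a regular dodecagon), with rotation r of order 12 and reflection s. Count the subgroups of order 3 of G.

1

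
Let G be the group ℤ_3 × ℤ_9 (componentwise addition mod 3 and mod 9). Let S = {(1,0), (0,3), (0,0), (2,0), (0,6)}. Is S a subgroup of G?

No

|S| = 5 does not divide |G| = 27, so by Lagrange S is not a subgroup.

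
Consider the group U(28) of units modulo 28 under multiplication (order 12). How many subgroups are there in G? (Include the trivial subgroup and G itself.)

10

|G| = 12, so by Lagrange every subgroup order divides 12. Divisors: 1, 2, 3, 4, 6, 12.
Subgroups by order — order 1: 1; order 2: 3; order 3: 1; order 4: 1; order 6: 3; order 12: 1.
Total: 1 + 3 + 1 + 1 + 3 + 1 = 10.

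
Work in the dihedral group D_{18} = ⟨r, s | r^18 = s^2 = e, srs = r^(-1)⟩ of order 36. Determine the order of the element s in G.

2

Computing powers of s: the smallest k with (s)^k = e is k = 2.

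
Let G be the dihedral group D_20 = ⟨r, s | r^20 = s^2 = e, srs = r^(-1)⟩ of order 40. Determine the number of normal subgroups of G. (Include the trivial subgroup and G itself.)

9

G has 48 subgroups. Checking conjugation-invariance by order — order 1: 1/1 normal; order 2: 1/21 normal; order 4: 1/11 normal; order 5: 1/1 normal; order 8: 0/5 normal; order 10: 1/5 normal; order 20: 3/3 normal; order 40: 1/1 normal.
Total normal subgroups: 9.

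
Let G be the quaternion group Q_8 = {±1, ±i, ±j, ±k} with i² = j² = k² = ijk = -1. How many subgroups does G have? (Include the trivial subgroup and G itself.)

6

|G| = 8, so by Lagrange every subgroup order divides 8. Divisors: 1, 2, 4, 8.
Subgroups by order — order 1: 1; order 2: 1; order 4: 3; order 8: 1.
Total: 1 + 1 + 3 + 1 = 6.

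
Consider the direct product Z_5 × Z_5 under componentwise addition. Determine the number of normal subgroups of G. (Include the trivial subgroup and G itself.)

G is abelian, so every subgroup is normal.
G has 8 subgroups in total, hence 8 normal subgroups.

8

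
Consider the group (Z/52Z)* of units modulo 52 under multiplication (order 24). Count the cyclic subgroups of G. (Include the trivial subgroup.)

Each element a generates a cyclic subgroup ⟨a⟩; distinct elements may generate the same one (a cyclic group of order d has φ(d) generators).
Cyclic subgroups by order — order 1: 1; order 2: 3; order 3: 1; order 4: 2; order 6: 3; order 12: 2.
Total: 12.

12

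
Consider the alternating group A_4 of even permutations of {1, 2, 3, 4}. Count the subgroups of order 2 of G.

|G| = 12 and 2 | 12, so subgroups of order 2 are possible by Lagrange.
The subgroups of order 2 are: {e, (1 2)(3 4)}; {e, (1 3)(2 4)}; {e, (1 4)(2 3)}.
So G has 3 subgroups of order 2.

3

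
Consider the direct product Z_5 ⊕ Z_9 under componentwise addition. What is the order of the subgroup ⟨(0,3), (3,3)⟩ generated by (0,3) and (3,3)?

|⟨(0,3)⟩| = 3 and |⟨(3,3)⟩| = 15, so |H| is a multiple of lcm(3, 15) = 15 and divides |G| = 45.
Closing under the operation: H = {(0,0), (0,3), (0,6), (1,0), (1,3), (1,6), (2,0), (2,3), (2,6), (3,0), (3,3), (3,6), (4,0), (4,3), (4,6)}, so |H| = 15.

15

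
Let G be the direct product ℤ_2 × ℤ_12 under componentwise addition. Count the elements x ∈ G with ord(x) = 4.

4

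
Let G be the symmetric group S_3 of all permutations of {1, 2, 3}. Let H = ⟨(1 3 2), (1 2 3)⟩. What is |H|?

|⟨(1 3 2)⟩| = 3 and |⟨(1 2 3)⟩| = 3, so |H| is a multiple of lcm(3, 3) = 3 and divides |G| = 6.
Closing under the operation: H = {e, (1 2 3), (1 3 2)}, so |H| = 3.

3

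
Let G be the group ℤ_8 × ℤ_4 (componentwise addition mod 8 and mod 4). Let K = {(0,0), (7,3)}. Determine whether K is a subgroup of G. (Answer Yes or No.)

(7,3) ∈ K but its inverse (1,1) ∉ K, so K is not a subgroup.

No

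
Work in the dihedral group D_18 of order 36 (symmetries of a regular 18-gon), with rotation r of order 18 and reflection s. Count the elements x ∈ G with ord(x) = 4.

No element of G has order 4 (even though 4 | 36).

0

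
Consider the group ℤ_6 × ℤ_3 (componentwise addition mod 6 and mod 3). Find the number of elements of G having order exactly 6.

8

An element (a,b) has order lcm(ord(a), ord(b)); count pairs with lcm equal to 6.
Enumerating gives 8 such elements.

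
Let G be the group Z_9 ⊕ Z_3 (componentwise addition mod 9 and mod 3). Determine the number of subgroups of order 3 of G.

|G| = 27 and 3 | 27, so subgroups of order 3 are possible by Lagrange.
The subgroups of order 3 are: {(0,0), (0,1), (0,2)}; {(0,0), (3,0), (6,0)}; {(0,0), (3,1), (6,2)}; {(0,0), (3,2), (6,1)}.
So G has 4 subgroups of order 3.

4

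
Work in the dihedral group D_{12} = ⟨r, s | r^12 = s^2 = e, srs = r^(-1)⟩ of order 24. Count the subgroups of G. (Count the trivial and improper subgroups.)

|G| = 24, so by Lagrange every subgroup order divides 24. Divisors: 1, 2, 3, 4, 6, 8, 12, 24.
Subgroups by order — order 1: 1; order 2: 13; order 3: 1; order 4: 7; order 6: 5; order 8: 3; order 12: 3; order 24: 1.
Total: 1 + 13 + 1 + 7 + 5 + 3 + 3 + 1 = 34.

34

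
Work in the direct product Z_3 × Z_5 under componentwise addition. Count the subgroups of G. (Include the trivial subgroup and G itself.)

4

|G| = 15, so by Lagrange every subgroup order divides 15. Divisors: 1, 3, 5, 15.
Subgroups by order — order 1: 1; order 3: 1; order 5: 1; order 15: 1.
Total: 1 + 1 + 1 + 1 = 4.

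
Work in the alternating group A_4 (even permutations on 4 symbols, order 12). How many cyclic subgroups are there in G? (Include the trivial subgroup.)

Each element a generates a cyclic subgroup ⟨a⟩; distinct elements may generate the same one (a cyclic group of order d has φ(d) generators).
Cyclic subgroups by order — order 1: 1; order 2: 3; order 3: 4.
Total: 8.

8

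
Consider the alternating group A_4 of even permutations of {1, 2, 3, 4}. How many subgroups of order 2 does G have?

|G| = 12 and 2 | 12, so subgroups of order 2 are possible by Lagrange.
The subgroups of order 2 are: {e, (1 2)(3 4)}; {e, (1 3)(2 4)}; {e, (1 4)(2 3)}.
So G has 3 subgroups of order 2.

3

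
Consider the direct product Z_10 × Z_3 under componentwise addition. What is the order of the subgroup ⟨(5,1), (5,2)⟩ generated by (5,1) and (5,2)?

6

|⟨(5,1)⟩| = 6 and |⟨(5,2)⟩| = 6, so |H| is a multiple of lcm(6, 6) = 6 and divides |G| = 30.
Closing under the operation: H = {(0,0), (0,1), (0,2), (5,0), (5,1), (5,2)}, so |H| = 6.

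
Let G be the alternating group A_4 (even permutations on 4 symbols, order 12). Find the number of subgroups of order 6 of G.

0

|G| = 12 and 6 | 12, so subgroups of order 6 are possible by Lagrange.
Checking all subgroups of G, none has order 6.
So G has 0 subgroups of order 6.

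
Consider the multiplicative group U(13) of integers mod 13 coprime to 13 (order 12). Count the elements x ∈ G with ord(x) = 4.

The elements of order 4 are: 5, 8.
That's 2.

2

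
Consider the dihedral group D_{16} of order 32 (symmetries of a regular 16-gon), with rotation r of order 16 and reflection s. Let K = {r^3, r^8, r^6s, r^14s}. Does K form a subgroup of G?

No

The identity e ∉ K, so K is not a subgroup.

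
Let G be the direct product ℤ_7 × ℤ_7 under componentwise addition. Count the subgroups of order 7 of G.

8

|G| = 49 and 7 | 49, so subgroups of order 7 are possible by Lagrange.
The subgroups of order 7 are: {(0,0), (0,1), (0,2), (0,3), (0,4), (0,5), (0,6)}; {(0,0), (1,0), (2,0), (3,0), (4,0), (5,0), (6,0)}; {(0,0), (1,1), (2,2), (3,3), (4,4), (5,5), (6,6)}; {(0,0), (1,2), (2,4), (3,6), (4,1), (5,3), (6,5)}; … (8 in all).
So G has 8 subgroups of order 7.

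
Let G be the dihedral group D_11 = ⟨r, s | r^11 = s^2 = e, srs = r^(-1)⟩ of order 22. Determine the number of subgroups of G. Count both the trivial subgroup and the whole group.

|G| = 22, so by Lagrange every subgroup order divides 22. Divisors: 1, 2, 11, 22.
Subgroups by order — order 1: 1; order 2: 11; order 11: 1; order 22: 1.
Total: 1 + 11 + 1 + 1 = 14.

14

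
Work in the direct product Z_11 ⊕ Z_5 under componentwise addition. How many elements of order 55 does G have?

An element (a,b) has order lcm(ord(a), ord(b)); count pairs with lcm equal to 55.
Enumerating gives 40 such elements.

40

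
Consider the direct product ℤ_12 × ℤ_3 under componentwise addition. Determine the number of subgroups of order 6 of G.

4

|G| = 36 and 6 | 36, so subgroups of order 6 are possible by Lagrange.
The subgroups of order 6 are: {(0,0), (0,1), (0,2), (6,0), (6,1), (6,2)}; {(0,0), (2,0), (4,0), (6,0), (8,0), (10,0)}; {(0,0), (2,2), (4,1), (6,0), (8,2), (10,1)}; {(0,0), (2,1), (4,2), (6,0), (8,1), (10,2)}.
So G has 4 subgroups of order 6.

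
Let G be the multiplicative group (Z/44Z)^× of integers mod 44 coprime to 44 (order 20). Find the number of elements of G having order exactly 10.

12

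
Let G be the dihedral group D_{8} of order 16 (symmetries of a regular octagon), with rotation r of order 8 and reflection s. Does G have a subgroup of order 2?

Yes

2 | 16. A subgroup of order 2 is {e, r^2s}.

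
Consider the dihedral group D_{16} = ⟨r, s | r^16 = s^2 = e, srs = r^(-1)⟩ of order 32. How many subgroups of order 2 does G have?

|G| = 32 and 2 | 32, so subgroups of order 2 are possible by Lagrange.
The subgroups of order 2 are: {e, r^10s}; {e, r^11s}; {e, r^12s}; {e, r^13s}; … (17 in all).
So G has 17 subgroups of order 2.

17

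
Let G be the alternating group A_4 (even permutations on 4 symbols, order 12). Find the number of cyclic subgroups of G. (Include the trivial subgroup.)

8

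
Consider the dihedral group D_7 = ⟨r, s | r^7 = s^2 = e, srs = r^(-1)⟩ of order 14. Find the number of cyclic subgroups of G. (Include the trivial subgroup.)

Each element a generates a cyclic subgroup ⟨a⟩; distinct elements may generate the same one (a cyclic group of order d has φ(d) generators).
Cyclic subgroups by order — order 1: 1; order 2: 7; order 7: 1.
Total: 9.

9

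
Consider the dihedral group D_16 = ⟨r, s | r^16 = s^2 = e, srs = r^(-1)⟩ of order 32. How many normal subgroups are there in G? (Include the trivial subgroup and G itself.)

8

G has 36 subgroups. Checking conjugation-invariance by order — order 1: 1/1 normal; order 2: 1/17 normal; order 4: 1/9 normal; order 8: 1/5 normal; order 16: 3/3 normal; order 32: 1/1 normal.
Total normal subgroups: 8.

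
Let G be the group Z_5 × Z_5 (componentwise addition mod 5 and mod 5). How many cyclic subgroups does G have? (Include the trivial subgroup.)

Each element a generates a cyclic subgroup ⟨a⟩; distinct elements may generate the same one (a cyclic group of order d has φ(d) generators).
Cyclic subgroups by order — order 1: 1; order 5: 6.
Total: 7.

7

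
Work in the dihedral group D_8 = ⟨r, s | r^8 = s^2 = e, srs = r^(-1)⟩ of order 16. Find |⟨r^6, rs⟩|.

|⟨r^6⟩| = 4 and |⟨rs⟩| = 2, so |H| is a multiple of lcm(4, 2) = 4 and divides |G| = 16.
Closing under the operation: H = {e, r^2, r^4, r^6, rs, r^3s, r^5s, r^7s}, so |H| = 8.

8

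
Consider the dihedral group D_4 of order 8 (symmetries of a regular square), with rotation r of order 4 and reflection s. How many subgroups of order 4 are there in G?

|G| = 8 and 4 | 8, so subgroups of order 4 are possible by Lagrange.
The subgroups of order 4 are: {e, r, r^2, r^3}; {e, r^2, s, r^2s}; {e, r^2, rs, r^3s}.
So G has 3 subgroups of order 4.

3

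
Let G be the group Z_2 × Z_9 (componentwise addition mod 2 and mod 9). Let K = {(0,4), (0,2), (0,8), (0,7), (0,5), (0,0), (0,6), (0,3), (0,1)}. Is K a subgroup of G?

Yes

|K| = 9 divides |G| = 18, consistent with Lagrange.
K contains the identity, every element's inverse is in K, and K is closed under +: it is a subgroup.
In fact K = ⟨(0,1)⟩.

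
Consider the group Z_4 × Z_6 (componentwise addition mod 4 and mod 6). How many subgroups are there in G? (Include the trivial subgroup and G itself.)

16

|G| = 24, so by Lagrange every subgroup order divides 24. Divisors: 1, 2, 3, 4, 6, 8, 12, 24.
Subgroups by order — order 1: 1; order 2: 3; order 3: 1; order 4: 3; order 6: 3; order 8: 1; order 12: 3; order 24: 1.
Total: 1 + 3 + 1 + 3 + 3 + 1 + 3 + 1 = 16.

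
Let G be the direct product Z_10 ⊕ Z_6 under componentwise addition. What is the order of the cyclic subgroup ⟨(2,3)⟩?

The order of (2,3) in Z_10 × Z_6 is lcm(ord(2) in Z_10, ord(3) in Z_6).
ord(2) = 5 and ord(3) = 2, so |⟨(2,3)⟩| = lcm(5, 2) = 10.

10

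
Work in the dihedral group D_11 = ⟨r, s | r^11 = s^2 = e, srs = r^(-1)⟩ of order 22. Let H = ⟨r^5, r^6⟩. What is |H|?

11

|⟨r^5⟩| = 11 and |⟨r^6⟩| = 11, so |H| is a multiple of lcm(11, 11) = 11 and divides |G| = 22.
Closing under the operation: H = {e, r, r^2, r^3, r^4, r^5, r^6, r^7, r^8, r^9, r^10}, so |H| = 11.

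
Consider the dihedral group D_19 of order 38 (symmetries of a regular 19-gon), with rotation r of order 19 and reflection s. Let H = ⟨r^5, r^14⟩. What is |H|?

19

|⟨r^5⟩| = 19 and |⟨r^14⟩| = 19, so |H| is a multiple of lcm(19, 19) = 19 and divides |G| = 38.
Closing under the operation: H = {e, r, r^2, r^3, r^4, r^5, r^6, r^7, r^8, r^9, r^10, r^11, r^12, r^13, r^14, r^15, r^16, r^17, r^18}, so |H| = 19.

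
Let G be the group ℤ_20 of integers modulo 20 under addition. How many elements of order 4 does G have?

In a cyclic group of order 20, the number of elements of order d (for d | 20) is φ(d).
φ(4) = 2.

2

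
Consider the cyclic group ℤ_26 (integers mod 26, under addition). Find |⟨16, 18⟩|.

13

|⟨16⟩| = 13 and |⟨18⟩| = 13, so |H| is a multiple of lcm(13, 13) = 13 and divides |G| = 26.
Closing under the operation: H = {0, 2, 4, 6, 8, 10, 12, 14, 16, 18, 20, 22, 24}, so |H| = 13.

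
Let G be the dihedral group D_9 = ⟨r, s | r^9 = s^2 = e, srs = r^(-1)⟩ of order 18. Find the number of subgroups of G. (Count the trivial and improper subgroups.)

16

|G| = 18, so by Lagrange every subgroup order divides 18. Divisors: 1, 2, 3, 6, 9, 18.
Subgroups by order — order 1: 1; order 2: 9; order 3: 1; order 6: 3; order 9: 1; order 18: 1.
Total: 1 + 9 + 1 + 3 + 1 + 1 = 16.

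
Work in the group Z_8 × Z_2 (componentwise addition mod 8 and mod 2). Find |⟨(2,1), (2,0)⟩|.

8

|⟨(2,1)⟩| = 4 and |⟨(2,0)⟩| = 4, so |H| is a multiple of lcm(4, 4) = 4 and divides |G| = 16.
Closing under the operation: H = {(0,0), (0,1), (2,0), (2,1), (4,0), (4,1), (6,0), (6,1)}, so |H| = 8.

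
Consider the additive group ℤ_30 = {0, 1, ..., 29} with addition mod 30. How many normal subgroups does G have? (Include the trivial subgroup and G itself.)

G is abelian, so every subgroup is normal.
G has 8 subgroups in total, hence 8 normal subgroups.

8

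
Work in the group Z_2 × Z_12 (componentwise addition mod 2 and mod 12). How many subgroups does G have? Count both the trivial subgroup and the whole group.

16

|G| = 24, so by Lagrange every subgroup order divides 24. Divisors: 1, 2, 3, 4, 6, 8, 12, 24.
Subgroups by order — order 1: 1; order 2: 3; order 3: 1; order 4: 3; order 6: 3; order 8: 1; order 12: 3; order 24: 1.
Total: 1 + 3 + 1 + 3 + 3 + 1 + 3 + 1 = 16.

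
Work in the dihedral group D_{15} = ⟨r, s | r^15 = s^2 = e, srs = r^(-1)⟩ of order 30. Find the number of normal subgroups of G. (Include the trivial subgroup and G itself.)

5

G has 28 subgroups. Checking conjugation-invariance by order — order 1: 1/1 normal; order 2: 0/15 normal; order 3: 1/1 normal; order 5: 1/1 normal; order 6: 0/5 normal; order 10: 0/3 normal; order 15: 1/1 normal; order 30: 1/1 normal.
Total normal subgroups: 5.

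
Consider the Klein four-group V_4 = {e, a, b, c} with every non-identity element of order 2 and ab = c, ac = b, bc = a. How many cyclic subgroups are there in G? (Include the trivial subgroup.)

Group the elements of G by the cyclic subgroup they generate; each cyclic subgroup of order d accounts for φ(d) elements.
Cyclic subgroups by order — order 1: 1; order 2: 3.
Total: 4.

4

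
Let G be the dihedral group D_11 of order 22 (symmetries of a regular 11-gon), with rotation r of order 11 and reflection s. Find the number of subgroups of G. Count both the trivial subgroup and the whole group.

14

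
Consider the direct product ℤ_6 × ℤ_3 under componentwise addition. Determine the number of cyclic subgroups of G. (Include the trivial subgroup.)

Each element a generates a cyclic subgroup ⟨a⟩; distinct elements may generate the same one (a cyclic group of order d has φ(d) generators).
Cyclic subgroups by order — order 1: 1; order 2: 1; order 3: 4; order 6: 4.
Total: 10.

10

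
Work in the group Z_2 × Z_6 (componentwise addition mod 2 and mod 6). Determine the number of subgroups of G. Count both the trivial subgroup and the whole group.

10

|G| = 12, so by Lagrange every subgroup order divides 12. Divisors: 1, 2, 3, 4, 6, 12.
Subgroups by order — order 1: 1; order 2: 3; order 3: 1; order 4: 1; order 6: 3; order 12: 1.
Total: 1 + 3 + 1 + 1 + 3 + 1 = 10.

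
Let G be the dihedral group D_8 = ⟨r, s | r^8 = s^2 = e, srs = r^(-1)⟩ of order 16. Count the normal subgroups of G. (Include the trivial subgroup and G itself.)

G has 19 subgroups. Checking conjugation-invariance by order — order 1: 1/1 normal; order 2: 1/9 normal; order 4: 1/5 normal; order 8: 3/3 normal; order 16: 1/1 normal.
Total normal subgroups: 7.

7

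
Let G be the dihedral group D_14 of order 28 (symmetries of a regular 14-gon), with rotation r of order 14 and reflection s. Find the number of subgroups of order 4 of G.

7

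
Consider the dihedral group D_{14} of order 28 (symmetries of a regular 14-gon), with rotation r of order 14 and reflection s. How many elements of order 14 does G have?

6

The elements of order 14 are: r, r^3, r^5, r^9, r^11, r^13.
That's 6.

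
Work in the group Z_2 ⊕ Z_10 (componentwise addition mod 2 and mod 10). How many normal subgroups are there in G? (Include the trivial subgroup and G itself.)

10

G is abelian, so every subgroup is normal.
G has 10 subgroups in total, hence 10 normal subgroups.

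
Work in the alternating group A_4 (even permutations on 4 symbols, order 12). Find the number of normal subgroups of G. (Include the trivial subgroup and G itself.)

3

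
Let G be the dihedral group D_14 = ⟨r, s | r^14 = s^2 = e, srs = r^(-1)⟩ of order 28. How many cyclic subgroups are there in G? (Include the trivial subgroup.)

18

Group the elements of G by the cyclic subgroup they generate; each cyclic subgroup of order d accounts for φ(d) elements.
Cyclic subgroups by order — order 1: 1; order 2: 15; order 7: 1; order 14: 1.
Total: 18.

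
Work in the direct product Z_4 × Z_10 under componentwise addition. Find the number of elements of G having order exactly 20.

An element (a,b) has order lcm(ord(a), ord(b)); count pairs with lcm equal to 20.
Enumerating gives 16 such elements.

16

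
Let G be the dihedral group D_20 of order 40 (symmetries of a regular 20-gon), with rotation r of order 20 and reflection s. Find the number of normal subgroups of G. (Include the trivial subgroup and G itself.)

G has 48 subgroups. Checking conjugation-invariance by order — order 1: 1/1 normal; order 2: 1/21 normal; order 4: 1/11 normal; order 5: 1/1 normal; order 8: 0/5 normal; order 10: 1/5 normal; order 20: 3/3 normal; order 40: 1/1 normal.
Total normal subgroups: 9.

9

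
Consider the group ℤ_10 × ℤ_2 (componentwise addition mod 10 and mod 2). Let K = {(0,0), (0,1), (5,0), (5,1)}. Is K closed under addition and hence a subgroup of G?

|K| = 4 divides |G| = 20, consistent with Lagrange.
K contains the identity, every element's inverse is in K, and K is closed under +: it is a subgroup.

Yes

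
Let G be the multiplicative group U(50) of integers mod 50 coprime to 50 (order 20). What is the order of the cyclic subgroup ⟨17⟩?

20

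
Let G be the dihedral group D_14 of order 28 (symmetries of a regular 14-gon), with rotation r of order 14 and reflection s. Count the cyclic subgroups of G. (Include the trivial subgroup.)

A cyclic subgroup of order d is generated by each of its φ(d) elements of order d, so the cyclic subgroups of order d number (#elements of order d)/φ(d).
Cyclic subgroups by order — order 1: 1; order 2: 15; order 7: 1; order 14: 1.
Total: 18.

18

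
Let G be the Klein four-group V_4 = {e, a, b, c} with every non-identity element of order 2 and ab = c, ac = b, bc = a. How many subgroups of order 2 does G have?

3

|G| = 4 and 2 | 4, so subgroups of order 2 are possible by Lagrange.
The subgroups of order 2 are: {e, a}; {e, b}; {e, c}.
So G has 3 subgroups of order 2.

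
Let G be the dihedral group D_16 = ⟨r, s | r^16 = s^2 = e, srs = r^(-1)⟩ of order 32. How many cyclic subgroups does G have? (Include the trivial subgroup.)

A cyclic subgroup of order d is generated by each of its φ(d) elements of order d, so the cyclic subgroups of order d number (#elements of order d)/φ(d).
Cyclic subgroups by order — order 1: 1; order 2: 17; order 4: 1; order 8: 1; order 16: 1.
Total: 21.

21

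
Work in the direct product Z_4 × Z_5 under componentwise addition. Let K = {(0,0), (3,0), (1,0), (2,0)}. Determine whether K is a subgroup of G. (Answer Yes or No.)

|K| = 4 divides |G| = 20, consistent with Lagrange.
K contains the identity, every element's inverse is in K, and K is closed under +: it is a subgroup.
In fact K = ⟨(1,0)⟩.

Yes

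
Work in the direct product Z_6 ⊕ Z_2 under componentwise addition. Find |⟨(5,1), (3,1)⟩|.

6

|⟨(5,1)⟩| = 6 and |⟨(3,1)⟩| = 2, so |H| is a multiple of lcm(6, 2) = 6 and divides |G| = 12.
Closing under the operation: H = {(0,0), (1,1), (2,0), (3,1), (4,0), (5,1)}, so |H| = 6.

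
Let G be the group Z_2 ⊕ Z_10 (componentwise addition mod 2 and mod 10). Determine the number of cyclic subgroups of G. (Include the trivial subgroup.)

8

A cyclic subgroup of order d is generated by each of its φ(d) elements of order d, so the cyclic subgroups of order d number (#elements of order d)/φ(d).
Cyclic subgroups by order — order 1: 1; order 2: 3; order 5: 1; order 10: 3.
Total: 8.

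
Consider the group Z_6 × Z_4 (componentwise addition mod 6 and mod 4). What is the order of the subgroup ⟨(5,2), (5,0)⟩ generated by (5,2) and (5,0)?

12

|⟨(5,2)⟩| = 6 and |⟨(5,0)⟩| = 6, so |H| is a multiple of lcm(6, 6) = 6 and divides |G| = 24.
Closing under the operation: H = {(0,0), (0,2), (1,0), (1,2), (2,0), (2,2), (3,0), (3,2), (4,0), (4,2), (5,0), (5,2)}, so |H| = 12.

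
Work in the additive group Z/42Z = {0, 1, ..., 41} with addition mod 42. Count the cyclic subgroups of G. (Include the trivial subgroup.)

8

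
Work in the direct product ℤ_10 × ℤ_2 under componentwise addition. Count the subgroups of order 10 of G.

3

|G| = 20 and 10 | 20, so subgroups of order 10 are possible by Lagrange.
The subgroups of order 10 are: {(0,0), (0,1), (2,0), (2,1), (4,0), (4,1), (6,0), (6,1), (8,0), (8,1)}; {(0,0), (1,0), (2,0), (3,0), (4,0), (5,0), (6,0), (7,0), (8,0), (9,0)}; {(0,0), (1,1), (2,0), (3,1), (4,0), (5,1), (6,0), (7,1), (8,0), (9,1)}.
So G has 3 subgroups of order 10.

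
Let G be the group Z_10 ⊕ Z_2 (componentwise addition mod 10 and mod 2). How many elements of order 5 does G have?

4

An element (a,b) has order lcm(ord(a), ord(b)); count pairs with lcm equal to 5.
Enumerating gives 4 such elements.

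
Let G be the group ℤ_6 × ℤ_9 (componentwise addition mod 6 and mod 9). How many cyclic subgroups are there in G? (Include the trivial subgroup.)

16

Each element a generates a cyclic subgroup ⟨a⟩; distinct elements may generate the same one (a cyclic group of order d has φ(d) generators).
Cyclic subgroups by order — order 1: 1; order 2: 1; order 3: 4; order 6: 4; order 9: 3; order 18: 3.
Total: 16.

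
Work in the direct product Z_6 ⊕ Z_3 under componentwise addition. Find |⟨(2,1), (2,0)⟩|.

9

|⟨(2,1)⟩| = 3 and |⟨(2,0)⟩| = 3, so |H| is a multiple of lcm(3, 3) = 3 and divides |G| = 18.
Closing under the operation: H = {(0,0), (0,1), (0,2), (2,0), (2,1), (2,2), (4,0), (4,1), (4,2)}, so |H| = 9.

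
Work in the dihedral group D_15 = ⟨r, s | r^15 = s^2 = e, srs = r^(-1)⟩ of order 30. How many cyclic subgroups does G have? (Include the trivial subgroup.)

A cyclic subgroup of order d is generated by each of its φ(d) elements of order d, so the cyclic subgroups of order d number (#elements of order d)/φ(d).
Cyclic subgroups by order — order 1: 1; order 2: 15; order 3: 1; order 5: 1; order 15: 1.
Total: 19.

19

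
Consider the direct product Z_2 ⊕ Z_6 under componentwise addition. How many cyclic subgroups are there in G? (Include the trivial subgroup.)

Each element a generates a cyclic subgroup ⟨a⟩; distinct elements may generate the same one (a cyclic group of order d has φ(d) generators).
Cyclic subgroups by order — order 1: 1; order 2: 3; order 3: 1; order 6: 3.
Total: 8.

8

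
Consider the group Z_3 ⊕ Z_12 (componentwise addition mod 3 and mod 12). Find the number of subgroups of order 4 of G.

1

|G| = 36 and 4 | 36, so subgroups of order 4 are possible by Lagrange.
The subgroups of order 4 are: {(0,0), (0,3), (0,6), (0,9)}.
So G has 1 subgroup of order 4.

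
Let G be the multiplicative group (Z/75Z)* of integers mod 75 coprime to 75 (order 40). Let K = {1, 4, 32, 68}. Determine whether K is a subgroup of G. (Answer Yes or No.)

4 ∈ K but its inverse 19 ∉ K, so K is not a subgroup.

No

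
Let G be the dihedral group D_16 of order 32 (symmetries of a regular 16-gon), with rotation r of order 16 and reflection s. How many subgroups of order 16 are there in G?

3

|G| = 32 and 16 | 32, so subgroups of order 16 are possible by Lagrange.
The subgroups of order 16 are: {e, r, r^2, r^3, r^4, r^5, r^6, r^7, r^8, r^9, r^10, r^11, r^12, r^13, r^14, r^15}; {e, r^2, r^4, r^6, r^8, r^10, r^12, r^14, s, r^2s, r^4s, r^6s, r^8s, r^10s, r^12s, r^14s}; {e, r^2, r^4, r^6, r^8, r^10, r^12, r^14, rs, r^3s, r^5s, r^7s, r^9s, r^11s, r^13s, r^15s}.
So G has 3 subgroups of order 16.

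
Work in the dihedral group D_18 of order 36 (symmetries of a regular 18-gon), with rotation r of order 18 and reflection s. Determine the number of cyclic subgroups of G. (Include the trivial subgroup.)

Each element a generates a cyclic subgroup ⟨a⟩; distinct elements may generate the same one (a cyclic group of order d has φ(d) generators).
Cyclic subgroups by order — order 1: 1; order 2: 19; order 3: 1; order 6: 1; order 9: 1; order 18: 1.
Total: 24.

24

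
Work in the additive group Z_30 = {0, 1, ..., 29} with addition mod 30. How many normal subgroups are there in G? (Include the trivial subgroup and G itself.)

8

G is abelian, so every subgroup is normal.
G has 8 subgroups in total, hence 8 normal subgroups.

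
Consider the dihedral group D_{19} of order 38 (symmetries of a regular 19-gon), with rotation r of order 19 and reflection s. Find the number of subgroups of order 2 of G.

19

|G| = 38 and 2 | 38, so subgroups of order 2 are possible by Lagrange.
The subgroups of order 2 are: {e, r^10s}; {e, r^11s}; {e, r^12s}; {e, r^13s}; … (19 in all).
So G has 19 subgroups of order 2.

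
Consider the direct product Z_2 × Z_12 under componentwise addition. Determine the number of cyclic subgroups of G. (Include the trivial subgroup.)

12

Each element a generates a cyclic subgroup ⟨a⟩; distinct elements may generate the same one (a cyclic group of order d has φ(d) generators).
Cyclic subgroups by order — order 1: 1; order 2: 3; order 3: 1; order 4: 2; order 6: 3; order 12: 2.
Total: 12.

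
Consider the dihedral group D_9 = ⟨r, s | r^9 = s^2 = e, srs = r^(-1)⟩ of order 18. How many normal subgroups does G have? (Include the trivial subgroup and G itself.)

G has 16 subgroups. Checking conjugation-invariance by order — order 1: 1/1 normal; order 2: 0/9 normal; order 3: 1/1 normal; order 6: 0/3 normal; order 9: 1/1 normal; order 18: 1/1 normal.
Total normal subgroups: 4.

4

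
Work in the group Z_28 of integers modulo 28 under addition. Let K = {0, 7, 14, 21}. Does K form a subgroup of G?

Yes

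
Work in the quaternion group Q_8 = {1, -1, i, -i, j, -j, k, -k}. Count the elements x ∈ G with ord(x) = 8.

No element of G has order 8 (even though 8 | 8).

0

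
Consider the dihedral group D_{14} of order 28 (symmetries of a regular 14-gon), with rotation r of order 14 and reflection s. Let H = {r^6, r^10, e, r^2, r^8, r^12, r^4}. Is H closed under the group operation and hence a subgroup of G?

Yes

|H| = 7 divides |G| = 28, consistent with Lagrange.
H contains the identity, every element's inverse is in H, and H is closed under ·: it is a subgroup.
In fact H = ⟨r^4⟩.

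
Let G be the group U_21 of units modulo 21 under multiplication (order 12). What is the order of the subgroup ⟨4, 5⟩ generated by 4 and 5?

|⟨4⟩| = 3 and |⟨5⟩| = 6, so |H| is a multiple of lcm(3, 6) = 6 and divides |G| = 12.
Closing under the operation: H = {1, 4, 5, 16, 17, 20}, so |H| = 6.

6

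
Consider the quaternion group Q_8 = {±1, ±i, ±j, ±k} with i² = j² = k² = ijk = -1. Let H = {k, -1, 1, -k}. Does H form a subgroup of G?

Yes

|H| = 4 divides |G| = 8, consistent with Lagrange.
H contains the identity, every element's inverse is in H, and H is closed under ·: it is a subgroup.
In fact H = ⟨-k⟩.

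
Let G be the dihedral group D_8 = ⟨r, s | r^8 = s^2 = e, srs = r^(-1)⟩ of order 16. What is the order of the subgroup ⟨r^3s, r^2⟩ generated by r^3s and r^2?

8

|⟨r^3s⟩| = 2 and |⟨r^2⟩| = 4, so |H| is a multiple of lcm(2, 4) = 4 and divides |G| = 16.
Closing under the operation: H = {e, r^2, r^4, r^6, rs, r^3s, r^5s, r^7s}, so |H| = 8.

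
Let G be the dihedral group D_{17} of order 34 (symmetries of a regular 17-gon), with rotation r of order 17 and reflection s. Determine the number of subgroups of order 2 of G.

17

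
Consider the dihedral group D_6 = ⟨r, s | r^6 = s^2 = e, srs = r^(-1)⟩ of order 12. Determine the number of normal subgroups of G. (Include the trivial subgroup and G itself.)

G has 16 subgroups. Checking conjugation-invariance by order — order 1: 1/1 normal; order 2: 1/7 normal; order 3: 1/1 normal; order 4: 0/3 normal; order 6: 3/3 normal; order 12: 1/1 normal.
Total normal subgroups: 7.

7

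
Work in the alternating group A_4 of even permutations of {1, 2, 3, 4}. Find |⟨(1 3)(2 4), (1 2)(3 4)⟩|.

|⟨(1 3)(2 4)⟩| = 2 and |⟨(1 2)(3 4)⟩| = 2, so |H| is a multiple of lcm(2, 2) = 2 and divides |G| = 12.
Closing under the operation: H = {e, (1 2)(3 4), (1 3)(2 4), (1 4)(2 3)}, so |H| = 4.

4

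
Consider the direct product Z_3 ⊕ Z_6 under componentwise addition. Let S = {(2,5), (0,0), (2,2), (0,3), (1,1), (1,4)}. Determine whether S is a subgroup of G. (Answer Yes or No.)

|S| = 6 divides |G| = 18, consistent with Lagrange.
S contains the identity, every element's inverse is in S, and S is closed under +: it is a subgroup.
In fact S = ⟨(2,5)⟩.

Yes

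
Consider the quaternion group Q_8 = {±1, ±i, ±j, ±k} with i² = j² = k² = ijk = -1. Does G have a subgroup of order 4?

4 | 8. A subgroup of order 4 is {1, -1, i, -i}.

Yes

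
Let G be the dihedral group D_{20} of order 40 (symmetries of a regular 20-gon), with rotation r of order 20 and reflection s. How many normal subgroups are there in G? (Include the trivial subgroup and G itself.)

G has 48 subgroups. Checking conjugation-invariance by order — order 1: 1/1 normal; order 2: 1/21 normal; order 4: 1/11 normal; order 5: 1/1 normal; order 8: 0/5 normal; order 10: 1/5 normal; order 20: 3/3 normal; order 40: 1/1 normal.
Total normal subgroups: 9.

9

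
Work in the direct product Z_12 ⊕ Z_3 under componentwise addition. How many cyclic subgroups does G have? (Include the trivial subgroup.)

15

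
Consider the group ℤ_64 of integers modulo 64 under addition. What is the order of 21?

In ℤ_64, the order of an element a is n/gcd(a, n).
gcd(21, 64) = 1, so |⟨21⟩| = 64/1 = 64.

64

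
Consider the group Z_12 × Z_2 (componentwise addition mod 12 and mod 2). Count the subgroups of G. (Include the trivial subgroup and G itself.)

16

|G| = 24, so by Lagrange every subgroup order divides 24. Divisors: 1, 2, 3, 4, 6, 8, 12, 24.
Subgroups by order — order 1: 1; order 2: 3; order 3: 1; order 4: 3; order 6: 3; order 8: 1; order 12: 3; order 24: 1.
Total: 1 + 3 + 1 + 3 + 3 + 1 + 3 + 1 = 16.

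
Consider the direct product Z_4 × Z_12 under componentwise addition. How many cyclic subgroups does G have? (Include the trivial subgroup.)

20

Group the elements of G by the cyclic subgroup they generate; each cyclic subgroup of order d accounts for φ(d) elements.
Cyclic subgroups by order — order 1: 1; order 2: 3; order 3: 1; order 4: 6; order 6: 3; order 12: 6.
Total: 20.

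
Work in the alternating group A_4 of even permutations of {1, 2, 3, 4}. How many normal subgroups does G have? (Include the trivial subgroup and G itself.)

3

G has 10 subgroups. Checking conjugation-invariance by order — order 1: 1/1 normal; order 2: 0/3 normal; order 3: 0/4 normal; order 4: 1/1 normal; order 12: 1/1 normal.
Total normal subgroups: 3.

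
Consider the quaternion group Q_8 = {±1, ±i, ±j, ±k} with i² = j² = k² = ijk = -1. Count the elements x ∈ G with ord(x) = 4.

The elements of order 4 are: i, -i, j, -j, k, -k.
That's 6.

6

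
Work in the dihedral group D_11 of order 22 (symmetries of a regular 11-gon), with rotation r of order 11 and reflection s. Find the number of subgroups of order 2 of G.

11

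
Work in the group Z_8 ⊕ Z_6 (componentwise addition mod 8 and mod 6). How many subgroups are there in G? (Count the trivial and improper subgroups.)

22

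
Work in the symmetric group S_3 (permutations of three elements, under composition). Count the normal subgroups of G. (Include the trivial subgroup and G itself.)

G has 6 subgroups. Checking conjugation-invariance by order — order 1: 1/1 normal; order 2: 0/3 normal; order 3: 1/1 normal; order 6: 1/1 normal.
Total normal subgroups: 3.

3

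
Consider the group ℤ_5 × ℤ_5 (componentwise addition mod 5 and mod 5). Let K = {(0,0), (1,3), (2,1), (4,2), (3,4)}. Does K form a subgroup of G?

Yes

|K| = 5 divides |G| = 25, consistent with Lagrange.
K contains the identity, every element's inverse is in K, and K is closed under +: it is a subgroup.
In fact K = ⟨(2,1)⟩.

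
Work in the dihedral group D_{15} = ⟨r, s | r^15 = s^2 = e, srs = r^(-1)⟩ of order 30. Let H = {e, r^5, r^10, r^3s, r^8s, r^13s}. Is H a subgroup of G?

Yes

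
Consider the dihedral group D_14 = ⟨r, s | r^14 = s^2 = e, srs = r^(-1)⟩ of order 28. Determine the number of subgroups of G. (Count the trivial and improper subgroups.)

|G| = 28, so by Lagrange every subgroup order divides 28. Divisors: 1, 2, 4, 7, 14, 28.
Subgroups by order — order 1: 1; order 2: 15; order 4: 7; order 7: 1; order 14: 3; order 28: 1.
Total: 1 + 15 + 7 + 1 + 3 + 1 = 28.

28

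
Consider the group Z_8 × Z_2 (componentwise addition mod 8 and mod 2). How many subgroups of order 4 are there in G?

3

|G| = 16 and 4 | 16, so subgroups of order 4 are possible by Lagrange.
The subgroups of order 4 are: {(0,0), (0,1), (4,0), (4,1)}; {(0,0), (2,0), (4,0), (6,0)}; {(0,0), (2,1), (4,0), (6,1)}.
So G has 3 subgroups of order 4.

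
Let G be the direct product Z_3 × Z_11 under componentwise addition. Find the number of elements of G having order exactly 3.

An element (a,b) has order lcm(ord(a), ord(b)); count pairs with lcm equal to 3.
Enumerating gives 2 such elements.

2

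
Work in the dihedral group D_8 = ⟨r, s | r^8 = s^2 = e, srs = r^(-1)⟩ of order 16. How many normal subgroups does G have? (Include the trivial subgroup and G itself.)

7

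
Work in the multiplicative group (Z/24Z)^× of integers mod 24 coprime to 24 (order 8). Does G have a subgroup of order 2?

2 | 8. A subgroup of order 2 is {1, 11}.

Yes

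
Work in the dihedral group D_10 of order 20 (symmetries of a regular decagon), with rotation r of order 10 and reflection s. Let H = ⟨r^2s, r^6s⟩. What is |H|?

|⟨r^2s⟩| = 2 and |⟨r^6s⟩| = 2, so |H| is a multiple of lcm(2, 2) = 2 and divides |G| = 20.
Closing under the operation: H = {e, r^2, r^4, r^6, r^8, s, r^2s, r^4s, r^6s, r^8s}, so |H| = 10.

10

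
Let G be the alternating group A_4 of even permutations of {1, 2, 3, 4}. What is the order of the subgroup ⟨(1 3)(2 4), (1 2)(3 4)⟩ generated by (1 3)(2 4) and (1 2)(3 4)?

|⟨(1 3)(2 4)⟩| = 2 and |⟨(1 2)(3 4)⟩| = 2, so |H| is a multiple of lcm(2, 2) = 2 and divides |G| = 12.
Closing under the operation: H = {e, (1 2)(3 4), (1 3)(2 4), (1 4)(2 3)}, so |H| = 4.

4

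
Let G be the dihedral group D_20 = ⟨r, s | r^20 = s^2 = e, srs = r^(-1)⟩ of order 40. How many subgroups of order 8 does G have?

|G| = 40 and 8 | 40, so subgroups of order 8 are possible by Lagrange.
The subgroups of order 8 are: {e, r^5, r^10, r^15, s, r^5s, r^10s, r^15s}; {e, r^5, r^10, r^15, rs, r^6s, r^11s, r^16s}; {e, r^5, r^10, r^15, r^2s, r^7s, r^12s, r^17s}; {e, r^5, r^10, r^15, r^3s, r^8s, r^13s, r^18s}; … (5 in all).
So G has 5 subgroups of order 8.

5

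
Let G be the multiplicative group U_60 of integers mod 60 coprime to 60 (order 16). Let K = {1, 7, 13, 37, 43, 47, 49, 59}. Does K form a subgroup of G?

47 ∈ K but its inverse 23 ∉ K, so K is not a subgroup.

No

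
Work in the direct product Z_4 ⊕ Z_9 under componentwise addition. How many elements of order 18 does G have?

An element (a,b) has order lcm(ord(a), ord(b)); count pairs with lcm equal to 18.
Enumerating gives 6 such elements.

6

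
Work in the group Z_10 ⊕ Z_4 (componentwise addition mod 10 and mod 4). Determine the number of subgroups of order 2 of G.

|G| = 40 and 2 | 40, so subgroups of order 2 are possible by Lagrange.
The subgroups of order 2 are: {(0,0), (0,2)}; {(0,0), (5,0)}; {(0,0), (5,2)}.
So G has 3 subgroups of order 2.

3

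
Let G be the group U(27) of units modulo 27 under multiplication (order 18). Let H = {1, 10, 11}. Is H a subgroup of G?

10 ∈ H but its inverse 19 ∉ H, so H is not a subgroup.

No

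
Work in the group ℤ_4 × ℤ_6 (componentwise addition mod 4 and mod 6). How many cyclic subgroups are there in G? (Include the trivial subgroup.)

12

Group the elements of G by the cyclic subgroup they generate; each cyclic subgroup of order d accounts for φ(d) elements.
Cyclic subgroups by order — order 1: 1; order 2: 3; order 3: 1; order 4: 2; order 6: 3; order 12: 2.
Total: 12.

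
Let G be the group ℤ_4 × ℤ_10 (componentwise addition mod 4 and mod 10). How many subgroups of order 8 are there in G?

1

|G| = 40 and 8 | 40, so subgroups of order 8 are possible by Lagrange.
The subgroups of order 8 are: {(0,0), (0,5), (1,0), (1,5), (2,0), (2,5), (3,0), (3,5)}.
So G has 1 subgroup of order 8.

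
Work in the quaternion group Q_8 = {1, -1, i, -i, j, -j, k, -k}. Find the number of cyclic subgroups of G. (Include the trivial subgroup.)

Group the elements of G by the cyclic subgroup they generate; each cyclic subgroup of order d accounts for φ(d) elements.
Cyclic subgroups by order — order 1: 1; order 2: 1; order 4: 3.
Total: 5.

5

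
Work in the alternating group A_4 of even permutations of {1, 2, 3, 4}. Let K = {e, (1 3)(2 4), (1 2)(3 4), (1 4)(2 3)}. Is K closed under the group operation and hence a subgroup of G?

Yes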